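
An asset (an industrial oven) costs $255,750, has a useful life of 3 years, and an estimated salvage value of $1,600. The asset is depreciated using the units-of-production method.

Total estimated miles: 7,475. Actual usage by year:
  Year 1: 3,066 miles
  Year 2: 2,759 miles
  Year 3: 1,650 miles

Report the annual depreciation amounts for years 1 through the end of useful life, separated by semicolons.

Depreciable base = $255,750 − $1,600 = $254,150.
Rate = $254,150 / 7,475 miles = $34 per mile.
Year 1: 3,066 × $34 = $104,244. Book value $151,506.
Year 2: 2,759 × $34 = $93,806. Book value $57,700.
Year 3: 1,650 × $34 = $56,100. Book value $1,600.

$104,244; $93,806; $56,100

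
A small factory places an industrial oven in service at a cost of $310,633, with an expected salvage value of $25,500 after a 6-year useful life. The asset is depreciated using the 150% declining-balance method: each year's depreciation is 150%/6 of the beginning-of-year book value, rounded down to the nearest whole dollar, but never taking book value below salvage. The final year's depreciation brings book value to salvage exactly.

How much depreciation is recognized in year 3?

Depreciable base = $310,633 − $25,500 = $285,133.
Year 1: ⌊$310,633 × 150%/6⌋ = $77,658. Book value $232,975.
Year 2: ⌊$232,975 × 150%/6⌋ = $58,243. Book value $174,732.
Year 3: ⌊$174,732 × 150%/6⌋ = $43,683. Book value $131,049.

$43,683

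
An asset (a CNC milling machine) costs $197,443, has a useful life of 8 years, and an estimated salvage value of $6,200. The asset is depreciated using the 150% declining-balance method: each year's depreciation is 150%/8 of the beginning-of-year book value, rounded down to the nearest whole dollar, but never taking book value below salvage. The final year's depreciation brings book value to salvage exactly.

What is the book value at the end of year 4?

Depreciable base = $197,443 − $6,200 = $191,243.
Year 1: ⌊$197,443 × 150%/8⌋ = $37,020. Book value $160,423.
Year 2: ⌊$160,423 × 150%/8⌋ = $30,079. Book value $130,344.
Year 3: ⌊$130,344 × 150%/8⌋ = $24,439. Book value $105,905.
Year 4: ⌊$105,905 × 150%/8⌋ = $19,857. Book value $86,048.

$86,048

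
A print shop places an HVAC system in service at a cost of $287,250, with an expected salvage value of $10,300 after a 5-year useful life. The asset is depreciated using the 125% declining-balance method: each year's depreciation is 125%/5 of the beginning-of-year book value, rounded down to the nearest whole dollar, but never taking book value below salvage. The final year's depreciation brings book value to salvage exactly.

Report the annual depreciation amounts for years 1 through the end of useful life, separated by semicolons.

Depreciable base = $287,250 − $10,300 = $276,950.
Year 1: ⌊$287,250 × 125%/5⌋ = $71,812. Book value $215,438.
Year 2: ⌊$215,438 × 125%/5⌋ = $53,859. Book value $161,579.
Year 3: ⌊$161,579 × 125%/5⌋ = $40,394. Book value $121,185.
Year 4: ⌊$121,185 × 125%/5⌋ = $30,296. Book value $90,889.
Year 5 (final): $90,889 − $10,300 = $80,589. Book value $10,300.

$71,812; $53,859; $40,394; $30,296; $80,589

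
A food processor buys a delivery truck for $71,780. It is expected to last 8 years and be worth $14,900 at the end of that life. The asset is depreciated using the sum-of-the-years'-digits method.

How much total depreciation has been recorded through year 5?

Depreciable base = $71,780 − $14,900 = $56,880.
Sum of the years' digits = 8+7+6+5+4+3+2+1 = 36.
Year 1: $56,880 × 8/36 = $12,640. Book value $59,140.
Year 2: $56,880 × 7/36 = $11,060. Book value $48,080.
Year 3: $56,880 × 6/36 = $9,480. Book value $38,600.
Year 4: $56,880 × 5/36 = $7,900. Book value $30,700.
Year 5: $56,880 × 4/36 = $6,320. Book value $24,380.
Accumulated through year 5 = $71,780 − $24,380 = $47,400.

$47,400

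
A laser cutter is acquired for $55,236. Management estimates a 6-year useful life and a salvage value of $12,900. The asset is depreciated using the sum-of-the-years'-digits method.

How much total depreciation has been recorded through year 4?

$36,288

Depreciable base = $55,236 − $12,900 = $42,336.
Sum of the years' digits = 6+5+4+3+2+1 = 21.
Year 1: $42,336 × 6/21 = $12,096. Book value $43,140.
Year 2: $42,336 × 5/21 = $10,080. Book value $33,060.
Year 3: $42,336 × 4/21 = $8,064. Book value $24,996.
Year 4: $42,336 × 3/21 = $6,048. Book value $18,948.
Accumulated through year 4 = $55,236 − $18,948 = $36,288.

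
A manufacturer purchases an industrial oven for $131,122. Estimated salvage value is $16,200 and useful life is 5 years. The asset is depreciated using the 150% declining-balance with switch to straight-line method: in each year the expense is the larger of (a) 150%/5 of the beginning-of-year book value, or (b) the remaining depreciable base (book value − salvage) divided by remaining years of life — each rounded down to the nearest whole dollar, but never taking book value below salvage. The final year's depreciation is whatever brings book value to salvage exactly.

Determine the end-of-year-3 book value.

$44,976

Depreciable base = $131,122 − $16,200 = $114,922.
Year 1: DB = ⌊$131,122 × 150%/5⌋ = $39,336; SL = ⌊$114,922/5⌋ = $22,984 → take DB $39,336. Book value $91,786.
Year 2: DB = ⌊$91,786 × 150%/5⌋ = $27,535; SL = ⌊$75,586/4⌋ = $18,896 → take DB $27,535. Book value $64,251.
Year 3: DB = ⌊$64,251 × 150%/5⌋ = $19,275; SL = ⌊$48,051/3⌋ = $16,017 → take DB $19,275. Book value $44,976.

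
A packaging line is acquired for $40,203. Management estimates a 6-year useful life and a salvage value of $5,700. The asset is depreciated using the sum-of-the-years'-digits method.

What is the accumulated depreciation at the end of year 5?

Depreciable base = $40,203 − $5,700 = $34,503.
Sum of the years' digits = 6+5+4+3+2+1 = 21.
Year 1: $34,503 × 6/21 = $9,858. Book value $30,345.
Year 2: $34,503 × 5/21 = $8,215. Book value $22,130.
Year 3: $34,503 × 4/21 = $6,572. Book value $15,558.
Year 4: $34,503 × 3/21 = $4,929. Book value $10,629.
Year 5: $34,503 × 2/21 = $3,286. Book value $7,343.
Accumulated through year 5 = $40,203 − $7,343 = $32,860.

$32,860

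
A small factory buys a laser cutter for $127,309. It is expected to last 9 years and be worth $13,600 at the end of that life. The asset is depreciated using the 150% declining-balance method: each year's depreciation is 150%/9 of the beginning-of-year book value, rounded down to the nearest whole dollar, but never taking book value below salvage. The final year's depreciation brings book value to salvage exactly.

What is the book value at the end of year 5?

$51,164

Depreciable base = $127,309 − $13,600 = $113,709.
Year 1: ⌊$127,309 × 150%/9⌋ = $21,218. Book value $106,091.
Year 2: ⌊$106,091 × 150%/9⌋ = $17,681. Book value $88,410.
Year 3: ⌊$88,410 × 150%/9⌋ = $14,735. Book value $73,675.
Year 4: ⌊$73,675 × 150%/9⌋ = $12,279. Book value $61,396.
Year 5: ⌊$61,396 × 150%/9⌋ = $10,232. Book value $51,164.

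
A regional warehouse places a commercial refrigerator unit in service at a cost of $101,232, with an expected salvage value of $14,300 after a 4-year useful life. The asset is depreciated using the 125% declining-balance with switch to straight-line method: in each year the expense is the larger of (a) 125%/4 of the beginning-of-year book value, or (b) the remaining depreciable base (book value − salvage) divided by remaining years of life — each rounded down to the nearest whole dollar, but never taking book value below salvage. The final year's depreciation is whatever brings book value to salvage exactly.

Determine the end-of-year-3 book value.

$31,074

Depreciable base = $101,232 − $14,300 = $86,932.
Year 1: DB = ⌊$101,232 × 125%/4⌋ = $31,635; SL = ⌊$86,932/4⌋ = $21,733 → take DB $31,635. Book value $69,597.
Year 2: DB = ⌊$69,597 × 125%/4⌋ = $21,749; SL = ⌊$55,297/3⌋ = $18,432 → take DB $21,749. Book value $47,848.
Year 3: DB = ⌊$47,848 × 125%/4⌋ = $14,952; SL = ⌊$33,548/2⌋ = $16,774 → take SL $16,774. Book value $31,074.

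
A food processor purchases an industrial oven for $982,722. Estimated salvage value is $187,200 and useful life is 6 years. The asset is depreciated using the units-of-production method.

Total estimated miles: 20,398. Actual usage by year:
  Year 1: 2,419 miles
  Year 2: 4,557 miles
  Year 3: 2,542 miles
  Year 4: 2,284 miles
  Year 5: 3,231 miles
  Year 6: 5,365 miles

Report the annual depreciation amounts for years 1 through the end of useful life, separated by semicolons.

$94,341; $177,723; $99,138; $89,076; $126,009; $209,235

Depreciable base = $982,722 − $187,200 = $795,522.
Rate = $795,522 / 20,398 miles = $39 per mile.
Year 1: 2,419 × $39 = $94,341. Book value $888,381.
Year 2: 4,557 × $39 = $177,723. Book value $710,658.
Year 3: 2,542 × $39 = $99,138. Book value $611,520.
Year 4: 2,284 × $39 = $89,076. Book value $522,444.
Year 5: 3,231 × $39 = $126,009. Book value $396,435.
Year 6: 5,365 × $39 = $209,235. Book value $187,200.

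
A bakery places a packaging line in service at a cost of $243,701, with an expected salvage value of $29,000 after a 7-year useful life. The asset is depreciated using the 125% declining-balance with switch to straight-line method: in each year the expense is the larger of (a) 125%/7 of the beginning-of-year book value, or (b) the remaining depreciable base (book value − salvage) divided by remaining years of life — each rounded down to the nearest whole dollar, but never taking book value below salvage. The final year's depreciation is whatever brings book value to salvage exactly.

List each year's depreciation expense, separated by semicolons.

Depreciable base = $243,701 − $29,000 = $214,701.
Year 1: DB = ⌊$243,701 × 125%/7⌋ = $43,518; SL = ⌊$214,701/7⌋ = $30,671 → take DB $43,518. Book value $200,183.
Year 2: DB = ⌊$200,183 × 125%/7⌋ = $35,746; SL = ⌊$171,183/6⌋ = $28,530 → take DB $35,746. Book value $164,437.
Year 3: DB = ⌊$164,437 × 125%/7⌋ = $29,363; SL = ⌊$135,437/5⌋ = $27,087 → take DB $29,363. Book value $135,074.
Year 4: DB = ⌊$135,074 × 125%/7⌋ = $24,120; SL = ⌊$106,074/4⌋ = $26,518 → take SL $26,518. Book value $108,556.
Year 5: DB = ⌊$108,556 × 125%/7⌋ = $19,385; SL = ⌊$79,556/3⌋ = $26,518 → take SL $26,518. Book value $82,038.
Year 6: DB = ⌊$82,038 × 125%/7⌋ = $14,649; SL = ⌊$53,038/2⌋ = $26,519 → take SL $26,519. Book value $55,519.
Year 7 (final): $55,519 − $29,000 = $26,519. Book value $29,000.

$43,518; $35,746; $29,363; $26,518; $26,518; $26,519; $26,519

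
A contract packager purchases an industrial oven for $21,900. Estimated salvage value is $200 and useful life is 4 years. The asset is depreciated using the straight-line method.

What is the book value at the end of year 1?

Depreciable base = $21,900 − $200 = $21,700.
Annual expense = $21,700 / 4 = $5,425.
End of year 1: book value $16,475.

$16,475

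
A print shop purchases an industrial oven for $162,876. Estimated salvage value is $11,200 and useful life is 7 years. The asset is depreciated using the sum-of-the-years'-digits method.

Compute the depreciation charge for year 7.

$5,417

Depreciable base = $162,876 − $11,200 = $151,676.
Sum of the years' digits = 7+6+5+4+3+2+1 = 28.
Year 1: $151,676 × 7/28 = $37,919. Book value $124,957.
Year 2: $151,676 × 6/28 = $32,502. Book value $92,455.
Year 3: $151,676 × 5/28 = $27,085. Book value $65,370.
Year 4: $151,676 × 4/28 = $21,668. Book value $43,702.
Year 5: $151,676 × 3/28 = $16,251. Book value $27,451.
Year 6: $151,676 × 2/28 = $10,834. Book value $16,617.
Year 7: $151,676 × 1/28 = $5,417. Book value $11,200.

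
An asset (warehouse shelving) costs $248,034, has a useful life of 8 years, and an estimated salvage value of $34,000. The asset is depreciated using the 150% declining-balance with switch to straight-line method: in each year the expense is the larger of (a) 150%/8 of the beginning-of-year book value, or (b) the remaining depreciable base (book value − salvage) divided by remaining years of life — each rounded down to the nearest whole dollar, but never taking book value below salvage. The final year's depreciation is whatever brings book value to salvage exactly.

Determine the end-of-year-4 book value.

Depreciable base = $248,034 − $34,000 = $214,034.
Year 1: DB = ⌊$248,034 × 150%/8⌋ = $46,506; SL = ⌊$214,034/8⌋ = $26,754 → take DB $46,506. Book value $201,528.
Year 2: DB = ⌊$201,528 × 150%/8⌋ = $37,786; SL = ⌊$167,528/7⌋ = $23,932 → take DB $37,786. Book value $163,742.
Year 3: DB = ⌊$163,742 × 150%/8⌋ = $30,701; SL = ⌊$129,742/6⌋ = $21,623 → take DB $30,701. Book value $133,041.
Year 4: DB = ⌊$133,041 × 150%/8⌋ = $24,945; SL = ⌊$99,041/5⌋ = $19,808 → take DB $24,945. Book value $108,096.

$108,096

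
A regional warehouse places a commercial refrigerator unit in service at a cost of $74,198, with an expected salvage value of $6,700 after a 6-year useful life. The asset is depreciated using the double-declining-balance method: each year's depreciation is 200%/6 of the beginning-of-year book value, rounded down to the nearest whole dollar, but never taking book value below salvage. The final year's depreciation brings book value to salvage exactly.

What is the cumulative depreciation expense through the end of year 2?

$41,220

Depreciable base = $74,198 − $6,700 = $67,498.
Year 1: ⌊$74,198 × 200%/6⌋ = $24,732. Book value $49,466.
Year 2: ⌊$49,466 × 200%/6⌋ = $16,488. Book value $32,978.
Accumulated through year 2 = $74,198 − $32,978 = $41,220.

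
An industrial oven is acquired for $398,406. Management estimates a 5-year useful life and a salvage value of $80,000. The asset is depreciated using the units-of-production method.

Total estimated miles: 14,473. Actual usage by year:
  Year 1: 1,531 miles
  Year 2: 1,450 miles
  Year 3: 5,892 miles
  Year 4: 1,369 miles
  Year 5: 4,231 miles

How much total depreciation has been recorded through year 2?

$65,582

Depreciable base = $398,406 − $80,000 = $318,406.
Rate = $318,406 / 14,473 miles = $22 per mile.
Year 1: 1,531 × $22 = $33,682. Book value $364,724.
Year 2: 1,450 × $22 = $31,900. Book value $332,824.
Accumulated through year 2 = $398,406 − $332,824 = $65,582.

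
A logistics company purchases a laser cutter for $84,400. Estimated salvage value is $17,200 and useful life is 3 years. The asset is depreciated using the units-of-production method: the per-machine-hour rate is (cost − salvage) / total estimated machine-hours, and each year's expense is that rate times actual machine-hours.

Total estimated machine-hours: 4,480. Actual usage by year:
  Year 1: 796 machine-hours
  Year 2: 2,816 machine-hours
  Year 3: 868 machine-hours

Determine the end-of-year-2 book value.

Depreciable base = $84,400 − $17,200 = $67,200.
Rate = $67,200 / 4,480 machine-hours = $15 per machine-hour.
Year 1: 796 × $15 = $11,940. Book value $72,460.
Year 2: 2,816 × $15 = $42,240. Book value $30,220.

$30,220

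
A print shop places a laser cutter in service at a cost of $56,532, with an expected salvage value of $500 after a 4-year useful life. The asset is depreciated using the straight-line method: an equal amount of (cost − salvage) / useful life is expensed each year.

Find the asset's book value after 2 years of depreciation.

Depreciable base = $56,532 − $500 = $56,032.
Annual expense = $56,032 / 4 = $14,008.
End of year 1: book value $42,524.
End of year 2: book value $28,516.

$28,516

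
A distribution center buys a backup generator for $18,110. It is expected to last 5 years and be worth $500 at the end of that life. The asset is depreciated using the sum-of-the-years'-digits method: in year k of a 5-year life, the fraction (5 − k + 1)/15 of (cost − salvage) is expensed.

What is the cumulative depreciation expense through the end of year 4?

Depreciable base = $18,110 − $500 = $17,610.
Sum of the years' digits = 5+4+3+2+1 = 15.
Year 1: $17,610 × 5/15 = $5,870. Book value $12,240.
Year 2: $17,610 × 4/15 = $4,696. Book value $7,544.
Year 3: $17,610 × 3/15 = $3,522. Book value $4,022.
Year 4: $17,610 × 2/15 = $2,348. Book value $1,674.
Accumulated through year 4 = $18,110 − $1,674 = $16,436.

$16,436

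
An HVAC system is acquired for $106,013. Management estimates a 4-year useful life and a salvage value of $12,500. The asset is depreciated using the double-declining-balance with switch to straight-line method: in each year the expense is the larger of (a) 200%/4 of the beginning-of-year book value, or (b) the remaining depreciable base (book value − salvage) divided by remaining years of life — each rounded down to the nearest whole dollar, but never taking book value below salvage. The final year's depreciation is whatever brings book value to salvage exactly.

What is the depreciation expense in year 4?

$752

Depreciable base = $106,013 − $12,500 = $93,513.
Year 1: DB = ⌊$106,013 × 200%/4⌋ = $53,006; SL = ⌊$93,513/4⌋ = $23,378 → take DB $53,006. Book value $53,007.
Year 2: DB = ⌊$53,007 × 200%/4⌋ = $26,503; SL = ⌊$40,507/3⌋ = $13,502 → take DB $26,503. Book value $26,504.
Year 3: DB = ⌊$26,504 × 200%/4⌋ = $13,252; SL = ⌊$14,004/2⌋ = $7,002 → take DB $13,252. Book value $13,252.
Year 4 (final): $13,252 − $12,500 = $752. Book value $12,500.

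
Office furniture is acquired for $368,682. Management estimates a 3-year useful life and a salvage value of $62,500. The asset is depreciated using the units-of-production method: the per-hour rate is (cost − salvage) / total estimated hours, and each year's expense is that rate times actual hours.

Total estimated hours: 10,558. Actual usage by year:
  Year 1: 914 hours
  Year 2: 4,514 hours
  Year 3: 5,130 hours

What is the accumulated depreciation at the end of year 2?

Depreciable base = $368,682 − $62,500 = $306,182.
Rate = $306,182 / 10,558 hours = $29 per hour.
Year 1: 914 × $29 = $26,506. Book value $342,176.
Year 2: 4,514 × $29 = $130,906. Book value $211,270.
Accumulated through year 2 = $368,682 − $211,270 = $157,412.

$157,412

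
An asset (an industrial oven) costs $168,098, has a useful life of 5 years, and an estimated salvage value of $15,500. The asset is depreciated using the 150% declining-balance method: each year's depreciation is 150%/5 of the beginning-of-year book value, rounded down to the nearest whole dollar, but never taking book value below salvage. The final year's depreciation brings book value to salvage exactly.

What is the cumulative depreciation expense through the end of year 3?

$110,439

Depreciable base = $168,098 − $15,500 = $152,598.
Year 1: ⌊$168,098 × 150%/5⌋ = $50,429. Book value $117,669.
Year 2: ⌊$117,669 × 150%/5⌋ = $35,300. Book value $82,369.
Year 3: ⌊$82,369 × 150%/5⌋ = $24,710. Book value $57,659.
Accumulated through year 3 = $168,098 − $57,659 = $110,439.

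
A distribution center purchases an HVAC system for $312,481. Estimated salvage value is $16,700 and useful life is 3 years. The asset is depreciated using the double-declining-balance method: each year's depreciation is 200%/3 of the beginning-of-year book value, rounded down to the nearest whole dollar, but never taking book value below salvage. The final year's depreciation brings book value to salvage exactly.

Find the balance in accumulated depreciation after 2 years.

$277,760

Depreciable base = $312,481 − $16,700 = $295,781.
Year 1: ⌊$312,481 × 200%/3⌋ = $208,320. Book value $104,161.
Year 2: ⌊$104,161 × 200%/3⌋ = $69,440. Book value $34,721.
Accumulated through year 2 = $312,481 − $34,721 = $277,760.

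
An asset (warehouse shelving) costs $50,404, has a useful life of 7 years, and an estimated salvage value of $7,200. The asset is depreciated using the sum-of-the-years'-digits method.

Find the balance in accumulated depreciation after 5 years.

$38,575

Depreciable base = $50,404 − $7,200 = $43,204.
Sum of the years' digits = 7+6+5+4+3+2+1 = 28.
Year 1: $43,204 × 7/28 = $10,801. Book value $39,603.
Year 2: $43,204 × 6/28 = $9,258. Book value $30,345.
Year 3: $43,204 × 5/28 = $7,715. Book value $22,630.
Year 4: $43,204 × 4/28 = $6,172. Book value $16,458.
Year 5: $43,204 × 3/28 = $4,629. Book value $11,829.
Accumulated through year 5 = $50,404 − $11,829 = $38,575.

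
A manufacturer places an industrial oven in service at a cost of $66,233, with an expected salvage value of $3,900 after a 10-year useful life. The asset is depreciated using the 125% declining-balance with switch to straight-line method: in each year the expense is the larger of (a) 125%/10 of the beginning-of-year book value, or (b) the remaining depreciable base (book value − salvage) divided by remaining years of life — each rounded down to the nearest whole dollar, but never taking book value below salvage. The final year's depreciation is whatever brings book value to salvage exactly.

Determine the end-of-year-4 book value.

$38,591

Depreciable base = $66,233 − $3,900 = $62,333.
Year 1: DB = ⌊$66,233 × 125%/10⌋ = $8,279; SL = ⌊$62,333/10⌋ = $6,233 → take DB $8,279. Book value $57,954.
Year 2: DB = ⌊$57,954 × 125%/10⌋ = $7,244; SL = ⌊$54,054/9⌋ = $6,006 → take DB $7,244. Book value $50,710.
Year 3: DB = ⌊$50,710 × 125%/10⌋ = $6,338; SL = ⌊$46,810/8⌋ = $5,851 → take DB $6,338. Book value $44,372.
Year 4: DB = ⌊$44,372 × 125%/10⌋ = $5,546; SL = ⌊$40,472/7⌋ = $5,781 → take SL $5,781. Book value $38,591.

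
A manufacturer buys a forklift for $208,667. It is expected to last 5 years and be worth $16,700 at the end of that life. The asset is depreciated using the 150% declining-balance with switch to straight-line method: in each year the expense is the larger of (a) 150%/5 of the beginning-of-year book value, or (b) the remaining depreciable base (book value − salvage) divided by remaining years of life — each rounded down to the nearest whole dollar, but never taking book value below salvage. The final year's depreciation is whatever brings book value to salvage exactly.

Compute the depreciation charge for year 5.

Depreciable base = $208,667 − $16,700 = $191,967.
Year 1: DB = ⌊$208,667 × 150%/5⌋ = $62,600; SL = ⌊$191,967/5⌋ = $38,393 → take DB $62,600. Book value $146,067.
Year 2: DB = ⌊$146,067 × 150%/5⌋ = $43,820; SL = ⌊$129,367/4⌋ = $32,341 → take DB $43,820. Book value $102,247.
Year 3: DB = ⌊$102,247 × 150%/5⌋ = $30,674; SL = ⌊$85,547/3⌋ = $28,515 → take DB $30,674. Book value $71,573.
Year 4: DB = ⌊$71,573 × 150%/5⌋ = $21,471; SL = ⌊$54,873/2⌋ = $27,436 → take SL $27,436. Book value $44,137.
Year 5 (final): $44,137 − $16,700 = $27,437. Book value $16,700.

$27,437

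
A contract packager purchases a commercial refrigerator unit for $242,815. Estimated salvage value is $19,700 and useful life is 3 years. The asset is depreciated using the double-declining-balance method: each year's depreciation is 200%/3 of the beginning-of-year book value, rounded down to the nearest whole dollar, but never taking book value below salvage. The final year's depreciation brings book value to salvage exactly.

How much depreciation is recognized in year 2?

Depreciable base = $242,815 − $19,700 = $223,115.
Year 1: ⌊$242,815 × 200%/3⌋ = $161,876. Book value $80,939.
Year 2: ⌊$80,939 × 200%/3⌋ = $53,959. Book value $26,980.

$53,959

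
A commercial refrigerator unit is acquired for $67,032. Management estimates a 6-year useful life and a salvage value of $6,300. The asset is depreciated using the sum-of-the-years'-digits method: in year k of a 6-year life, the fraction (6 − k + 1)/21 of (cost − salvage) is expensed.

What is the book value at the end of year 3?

$23,652

Depreciable base = $67,032 − $6,300 = $60,732.
Sum of the years' digits = 6+5+4+3+2+1 = 21.
Year 1: $60,732 × 6/21 = $17,352. Book value $49,680.
Year 2: $60,732 × 5/21 = $14,460. Book value $35,220.
Year 3: $60,732 × 4/21 = $11,568. Book value $23,652.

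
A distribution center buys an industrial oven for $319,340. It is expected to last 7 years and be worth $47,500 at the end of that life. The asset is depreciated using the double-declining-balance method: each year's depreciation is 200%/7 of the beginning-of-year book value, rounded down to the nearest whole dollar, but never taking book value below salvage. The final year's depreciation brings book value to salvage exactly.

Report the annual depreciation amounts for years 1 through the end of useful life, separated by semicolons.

$91,240; $65,171; $46,551; $33,250; $23,750; $11,878; $0

Depreciable base = $319,340 − $47,500 = $271,840.
Year 1: ⌊$319,340 × 200%/7⌋ = $91,240. Book value $228,100.
Year 2: ⌊$228,100 × 200%/7⌋ = $65,171. Book value $162,929.
Year 3: ⌊$162,929 × 200%/7⌋ = $46,551. Book value $116,378.
Year 4: ⌊$116,378 × 200%/7⌋ = $33,250. Book value $83,128.
Year 5: ⌊$83,128 × 200%/7⌋ = $23,750. Book value $59,378.
Year 6: ⌊$59,378 × 200%/7⌋ = $16,965, capped at $11,878. Book value $47,500.
Year 7 (final): $47,500 − $47,500 = $0. Book value $47,500.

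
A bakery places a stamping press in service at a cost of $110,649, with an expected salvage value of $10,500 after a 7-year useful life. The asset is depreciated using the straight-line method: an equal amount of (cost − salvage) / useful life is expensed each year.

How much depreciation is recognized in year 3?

$14,307

Depreciable base = $110,649 − $10,500 = $100,149.
Annual expense = $100,149 / 7 = $14,307.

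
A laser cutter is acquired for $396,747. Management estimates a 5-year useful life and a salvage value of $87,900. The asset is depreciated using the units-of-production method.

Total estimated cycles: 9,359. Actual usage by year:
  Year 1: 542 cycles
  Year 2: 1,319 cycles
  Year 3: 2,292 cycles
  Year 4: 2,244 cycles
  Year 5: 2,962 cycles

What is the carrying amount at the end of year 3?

Depreciable base = $396,747 − $87,900 = $308,847.
Rate = $308,847 / 9,359 cycles = $33 per cycle.
Year 1: 542 × $33 = $17,886. Book value $378,861.
Year 2: 1,319 × $33 = $43,527. Book value $335,334.
Year 3: 2,292 × $33 = $75,636. Book value $259,698.

$259,698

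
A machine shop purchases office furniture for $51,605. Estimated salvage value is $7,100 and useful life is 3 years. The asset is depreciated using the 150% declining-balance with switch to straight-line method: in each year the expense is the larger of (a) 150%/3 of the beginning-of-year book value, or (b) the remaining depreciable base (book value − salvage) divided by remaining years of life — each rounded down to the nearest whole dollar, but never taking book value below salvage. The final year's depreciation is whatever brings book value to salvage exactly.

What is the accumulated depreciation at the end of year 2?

Depreciable base = $51,605 − $7,100 = $44,505.
Year 1: DB = ⌊$51,605 × 150%/3⌋ = $25,802; SL = ⌊$44,505/3⌋ = $14,835 → take DB $25,802. Book value $25,803.
Year 2: DB = ⌊$25,803 × 150%/3⌋ = $12,901; SL = ⌊$18,703/2⌋ = $9,351 → take DB $12,901. Book value $12,902.
Accumulated through year 2 = $51,605 − $12,902 = $38,703.

$38,703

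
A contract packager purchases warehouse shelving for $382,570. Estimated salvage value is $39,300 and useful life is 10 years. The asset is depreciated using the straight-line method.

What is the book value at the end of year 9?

Depreciable base = $382,570 − $39,300 = $343,270.
Annual expense = $343,270 / 10 = $34,327.
End of year 1: book value $348,243.
End of year 2: book value $313,916.
End of year 3: book value $279,589.
End of year 4: book value $245,262.
End of year 5: book value $210,935.
End of year 6: book value $176,608.
End of year 7: book value $142,281.
End of year 8: book value $107,954.
End of year 9: book value $73,627.

$73,627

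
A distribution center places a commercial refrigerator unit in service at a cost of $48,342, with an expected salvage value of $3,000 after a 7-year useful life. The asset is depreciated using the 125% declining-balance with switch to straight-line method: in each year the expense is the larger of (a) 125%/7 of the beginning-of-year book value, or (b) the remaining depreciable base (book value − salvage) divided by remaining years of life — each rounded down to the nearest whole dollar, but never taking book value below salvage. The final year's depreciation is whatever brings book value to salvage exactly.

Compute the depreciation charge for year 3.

Depreciable base = $48,342 − $3,000 = $45,342.
Year 1: DB = ⌊$48,342 × 125%/7⌋ = $8,632; SL = ⌊$45,342/7⌋ = $6,477 → take DB $8,632. Book value $39,710.
Year 2: DB = ⌊$39,710 × 125%/7⌋ = $7,091; SL = ⌊$36,710/6⌋ = $6,118 → take DB $7,091. Book value $32,619.
Year 3: DB = ⌊$32,619 × 125%/7⌋ = $5,824; SL = ⌊$29,619/5⌋ = $5,923 → take SL $5,923. Book value $26,696.

$5,923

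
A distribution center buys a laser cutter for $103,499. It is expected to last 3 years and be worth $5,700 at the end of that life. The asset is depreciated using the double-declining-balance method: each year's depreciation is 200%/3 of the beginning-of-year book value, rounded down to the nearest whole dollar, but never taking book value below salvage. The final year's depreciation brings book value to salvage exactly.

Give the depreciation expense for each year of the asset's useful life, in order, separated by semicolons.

$68,999; $23,000; $5,800

Depreciable base = $103,499 − $5,700 = $97,799.
Year 1: ⌊$103,499 × 200%/3⌋ = $68,999. Book value $34,500.
Year 2: ⌊$34,500 × 200%/3⌋ = $23,000. Book value $11,500.
Year 3 (final): $11,500 − $5,700 = $5,800. Book value $5,700.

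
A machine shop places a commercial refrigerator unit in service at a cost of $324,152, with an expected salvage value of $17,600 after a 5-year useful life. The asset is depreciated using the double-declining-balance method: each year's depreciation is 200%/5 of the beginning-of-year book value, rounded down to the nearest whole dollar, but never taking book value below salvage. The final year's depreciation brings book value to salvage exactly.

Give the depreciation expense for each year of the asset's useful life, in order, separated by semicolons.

$129,660; $77,796; $46,678; $28,007; $24,411

Depreciable base = $324,152 − $17,600 = $306,552.
Year 1: ⌊$324,152 × 200%/5⌋ = $129,660. Book value $194,492.
Year 2: ⌊$194,492 × 200%/5⌋ = $77,796. Book value $116,696.
Year 3: ⌊$116,696 × 200%/5⌋ = $46,678. Book value $70,018.
Year 4: ⌊$70,018 × 200%/5⌋ = $28,007. Book value $42,011.
Year 5 (final): $42,011 − $17,600 = $24,411. Book value $17,600.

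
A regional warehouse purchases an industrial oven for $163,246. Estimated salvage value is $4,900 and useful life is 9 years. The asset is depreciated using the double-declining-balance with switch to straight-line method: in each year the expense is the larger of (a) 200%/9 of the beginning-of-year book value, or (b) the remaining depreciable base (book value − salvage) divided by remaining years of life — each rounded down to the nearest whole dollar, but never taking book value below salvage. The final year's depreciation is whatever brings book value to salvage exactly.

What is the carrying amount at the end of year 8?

$15,292

Depreciable base = $163,246 − $4,900 = $158,346.
Year 1: DB = ⌊$163,246 × 200%/9⌋ = $36,276; SL = ⌊$158,346/9⌋ = $17,594 → take DB $36,276. Book value $126,970.
Year 2: DB = ⌊$126,970 × 200%/9⌋ = $28,215; SL = ⌊$122,070/8⌋ = $15,258 → take DB $28,215. Book value $98,755.
Year 3: DB = ⌊$98,755 × 200%/9⌋ = $21,945; SL = ⌊$93,855/7⌋ = $13,407 → take DB $21,945. Book value $76,810.
Year 4: DB = ⌊$76,810 × 200%/9⌋ = $17,068; SL = ⌊$71,910/6⌋ = $11,985 → take DB $17,068. Book value $59,742.
Year 5: DB = ⌊$59,742 × 200%/9⌋ = $13,276; SL = ⌊$54,842/5⌋ = $10,968 → take DB $13,276. Book value $46,466.
Year 6: DB = ⌊$46,466 × 200%/9⌋ = $10,325; SL = ⌊$41,566/4⌋ = $10,391 → take SL $10,391. Book value $36,075.
Year 7: DB = ⌊$36,075 × 200%/9⌋ = $8,016; SL = ⌊$31,175/3⌋ = $10,391 → take SL $10,391. Book value $25,684.
Year 8: DB = ⌊$25,684 × 200%/9⌋ = $5,707; SL = ⌊$20,784/2⌋ = $10,392 → take SL $10,392. Book value $15,292.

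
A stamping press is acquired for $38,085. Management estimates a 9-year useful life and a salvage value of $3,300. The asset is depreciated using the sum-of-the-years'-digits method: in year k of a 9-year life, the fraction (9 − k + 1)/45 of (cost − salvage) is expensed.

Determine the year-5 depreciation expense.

$3,865

Depreciable base = $38,085 − $3,300 = $34,785.
Sum of the years' digits = 9+8+7+6+5+4+3+2+1 = 45.
Year 1: $34,785 × 9/45 = $6,957. Book value $31,128.
Year 2: $34,785 × 8/45 = $6,184. Book value $24,944.
Year 3: $34,785 × 7/45 = $5,411. Book value $19,533.
Year 4: $34,785 × 6/45 = $4,638. Book value $14,895.
Year 5: $34,785 × 5/45 = $3,865. Book value $11,030.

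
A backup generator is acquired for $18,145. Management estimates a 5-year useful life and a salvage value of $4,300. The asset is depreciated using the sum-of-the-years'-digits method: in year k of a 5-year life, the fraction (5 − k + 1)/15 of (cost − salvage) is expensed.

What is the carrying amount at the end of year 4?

Depreciable base = $18,145 − $4,300 = $13,845.
Sum of the years' digits = 5+4+3+2+1 = 15.
Year 1: $13,845 × 5/15 = $4,615. Book value $13,530.
Year 2: $13,845 × 4/15 = $3,692. Book value $9,838.
Year 3: $13,845 × 3/15 = $2,769. Book value $7,069.
Year 4: $13,845 × 2/15 = $1,846. Book value $5,223.

$5,223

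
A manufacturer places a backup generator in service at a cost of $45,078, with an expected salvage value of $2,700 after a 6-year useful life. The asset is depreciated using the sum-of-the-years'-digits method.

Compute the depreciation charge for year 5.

$4,036

Depreciable base = $45,078 − $2,700 = $42,378.
Sum of the years' digits = 6+5+4+3+2+1 = 21.
Year 1: $42,378 × 6/21 = $12,108. Book value $32,970.
Year 2: $42,378 × 5/21 = $10,090. Book value $22,880.
Year 3: $42,378 × 4/21 = $8,072. Book value $14,808.
Year 4: $42,378 × 3/21 = $6,054. Book value $8,754.
Year 5: $42,378 × 2/21 = $4,036. Book value $4,718.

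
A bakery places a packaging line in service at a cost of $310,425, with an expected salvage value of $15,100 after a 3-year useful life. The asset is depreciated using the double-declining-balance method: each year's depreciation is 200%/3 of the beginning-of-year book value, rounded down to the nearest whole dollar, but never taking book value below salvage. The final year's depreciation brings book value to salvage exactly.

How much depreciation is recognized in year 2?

$68,983

Depreciable base = $310,425 − $15,100 = $295,325.
Year 1: ⌊$310,425 × 200%/3⌋ = $206,950. Book value $103,475.
Year 2: ⌊$103,475 × 200%/3⌋ = $68,983. Book value $34,492.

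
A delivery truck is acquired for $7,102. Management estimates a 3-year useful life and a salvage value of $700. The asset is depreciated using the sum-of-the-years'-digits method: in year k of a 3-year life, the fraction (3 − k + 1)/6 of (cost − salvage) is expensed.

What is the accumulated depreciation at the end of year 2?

$5,335

Depreciable base = $7,102 − $700 = $6,402.
Sum of the years' digits = 3+2+1 = 6.
Year 1: $6,402 × 3/6 = $3,201. Book value $3,901.
Year 2: $6,402 × 2/6 = $2,134. Book value $1,767.
Accumulated through year 2 = $7,102 − $1,767 = $5,335.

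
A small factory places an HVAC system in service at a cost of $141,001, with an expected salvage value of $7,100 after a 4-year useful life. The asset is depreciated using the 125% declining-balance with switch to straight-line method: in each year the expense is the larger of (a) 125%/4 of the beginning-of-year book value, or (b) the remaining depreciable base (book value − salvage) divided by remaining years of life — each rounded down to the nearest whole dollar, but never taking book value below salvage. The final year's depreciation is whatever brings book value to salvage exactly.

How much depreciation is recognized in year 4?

$29,773

Depreciable base = $141,001 − $7,100 = $133,901.
Year 1: DB = ⌊$141,001 × 125%/4⌋ = $44,062; SL = ⌊$133,901/4⌋ = $33,475 → take DB $44,062. Book value $96,939.
Year 2: DB = ⌊$96,939 × 125%/4⌋ = $30,293; SL = ⌊$89,839/3⌋ = $29,946 → take DB $30,293. Book value $66,646.
Year 3: DB = ⌊$66,646 × 125%/4⌋ = $20,826; SL = ⌊$59,546/2⌋ = $29,773 → take SL $29,773. Book value $36,873.
Year 4 (final): $36,873 − $7,100 = $29,773. Book value $7,100.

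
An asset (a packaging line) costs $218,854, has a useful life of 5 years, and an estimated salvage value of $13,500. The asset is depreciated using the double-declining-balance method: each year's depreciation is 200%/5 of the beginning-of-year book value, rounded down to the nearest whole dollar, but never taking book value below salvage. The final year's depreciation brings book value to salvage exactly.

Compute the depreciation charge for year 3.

Depreciable base = $218,854 − $13,500 = $205,354.
Year 1: ⌊$218,854 × 200%/5⌋ = $87,541. Book value $131,313.
Year 2: ⌊$131,313 × 200%/5⌋ = $52,525. Book value $78,788.
Year 3: ⌊$78,788 × 200%/5⌋ = $31,515. Book value $47,273.

$31,515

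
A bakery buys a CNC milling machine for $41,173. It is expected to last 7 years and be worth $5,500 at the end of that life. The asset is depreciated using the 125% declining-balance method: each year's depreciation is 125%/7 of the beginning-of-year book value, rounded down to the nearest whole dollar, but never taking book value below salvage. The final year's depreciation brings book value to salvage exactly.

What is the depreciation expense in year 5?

Depreciable base = $41,173 − $5,500 = $35,673.
Year 1: ⌊$41,173 × 125%/7⌋ = $7,352. Book value $33,821.
Year 2: ⌊$33,821 × 125%/7⌋ = $6,039. Book value $27,782.
Year 3: ⌊$27,782 × 125%/7⌋ = $4,961. Book value $22,821.
Year 4: ⌊$22,821 × 125%/7⌋ = $4,075. Book value $18,746.
Year 5: ⌊$18,746 × 125%/7⌋ = $3,347. Book value $15,399.

$3,347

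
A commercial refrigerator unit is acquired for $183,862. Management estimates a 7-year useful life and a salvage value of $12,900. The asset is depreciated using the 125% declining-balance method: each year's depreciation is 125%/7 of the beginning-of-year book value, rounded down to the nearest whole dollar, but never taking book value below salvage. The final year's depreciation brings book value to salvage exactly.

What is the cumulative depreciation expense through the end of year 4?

$100,151

Depreciable base = $183,862 − $12,900 = $170,962.
Year 1: ⌊$183,862 × 125%/7⌋ = $32,832. Book value $151,030.
Year 2: ⌊$151,030 × 125%/7⌋ = $26,969. Book value $124,061.
Year 3: ⌊$124,061 × 125%/7⌋ = $22,153. Book value $101,908.
Year 4: ⌊$101,908 × 125%/7⌋ = $18,197. Book value $83,711.
Accumulated through year 4 = $183,862 − $83,711 = $100,151.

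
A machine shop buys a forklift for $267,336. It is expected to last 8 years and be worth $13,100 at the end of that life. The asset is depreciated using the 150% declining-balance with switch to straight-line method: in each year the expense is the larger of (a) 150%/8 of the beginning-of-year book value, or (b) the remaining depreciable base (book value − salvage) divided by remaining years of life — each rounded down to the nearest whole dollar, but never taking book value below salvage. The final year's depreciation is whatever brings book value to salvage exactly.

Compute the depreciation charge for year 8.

$25,852

Depreciable base = $267,336 − $13,100 = $254,236.
Year 1: DB = ⌊$267,336 × 150%/8⌋ = $50,125; SL = ⌊$254,236/8⌋ = $31,779 → take DB $50,125. Book value $217,211.
Year 2: DB = ⌊$217,211 × 150%/8⌋ = $40,727; SL = ⌊$204,111/7⌋ = $29,158 → take DB $40,727. Book value $176,484.
Year 3: DB = ⌊$176,484 × 150%/8⌋ = $33,090; SL = ⌊$163,384/6⌋ = $27,230 → take DB $33,090. Book value $143,394.
Year 4: DB = ⌊$143,394 × 150%/8⌋ = $26,886; SL = ⌊$130,294/5⌋ = $26,058 → take DB $26,886. Book value $116,508.
Year 5: DB = ⌊$116,508 × 150%/8⌋ = $21,845; SL = ⌊$103,408/4⌋ = $25,852 → take SL $25,852. Book value $90,656.
Year 6: DB = ⌊$90,656 × 150%/8⌋ = $16,998; SL = ⌊$77,556/3⌋ = $25,852 → take SL $25,852. Book value $64,804.
Year 7: DB = ⌊$64,804 × 150%/8⌋ = $12,150; SL = ⌊$51,704/2⌋ = $25,852 → take SL $25,852. Book value $38,952.
Year 8 (final): $38,952 − $13,100 = $25,852. Book value $13,100.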